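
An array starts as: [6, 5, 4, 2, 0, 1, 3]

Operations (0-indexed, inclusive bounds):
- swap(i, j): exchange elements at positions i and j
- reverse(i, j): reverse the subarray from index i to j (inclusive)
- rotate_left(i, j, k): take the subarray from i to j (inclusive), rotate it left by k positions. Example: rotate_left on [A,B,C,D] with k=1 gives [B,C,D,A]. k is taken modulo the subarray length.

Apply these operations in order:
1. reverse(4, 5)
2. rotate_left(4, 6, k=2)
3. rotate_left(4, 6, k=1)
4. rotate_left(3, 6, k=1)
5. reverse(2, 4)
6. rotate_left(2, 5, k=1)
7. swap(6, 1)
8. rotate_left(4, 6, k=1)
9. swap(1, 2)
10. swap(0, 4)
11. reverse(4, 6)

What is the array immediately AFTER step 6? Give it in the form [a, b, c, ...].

Answer: [6, 5, 1, 4, 3, 0, 2]

Derivation:
After 1 (reverse(4, 5)): [6, 5, 4, 2, 1, 0, 3]
After 2 (rotate_left(4, 6, k=2)): [6, 5, 4, 2, 3, 1, 0]
After 3 (rotate_left(4, 6, k=1)): [6, 5, 4, 2, 1, 0, 3]
After 4 (rotate_left(3, 6, k=1)): [6, 5, 4, 1, 0, 3, 2]
After 5 (reverse(2, 4)): [6, 5, 0, 1, 4, 3, 2]
After 6 (rotate_left(2, 5, k=1)): [6, 5, 1, 4, 3, 0, 2]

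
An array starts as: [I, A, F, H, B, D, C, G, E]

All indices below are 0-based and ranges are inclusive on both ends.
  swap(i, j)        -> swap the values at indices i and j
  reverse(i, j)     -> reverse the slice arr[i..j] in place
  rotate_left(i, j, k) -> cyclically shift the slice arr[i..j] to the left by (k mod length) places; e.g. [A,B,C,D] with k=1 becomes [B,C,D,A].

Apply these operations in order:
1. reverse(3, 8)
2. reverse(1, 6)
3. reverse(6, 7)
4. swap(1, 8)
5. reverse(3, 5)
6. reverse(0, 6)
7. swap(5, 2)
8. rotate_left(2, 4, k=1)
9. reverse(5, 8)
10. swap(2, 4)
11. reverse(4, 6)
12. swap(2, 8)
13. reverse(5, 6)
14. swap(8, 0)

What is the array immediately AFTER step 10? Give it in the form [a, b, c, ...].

After 1 (reverse(3, 8)): [I, A, F, E, G, C, D, B, H]
After 2 (reverse(1, 6)): [I, D, C, G, E, F, A, B, H]
After 3 (reverse(6, 7)): [I, D, C, G, E, F, B, A, H]
After 4 (swap(1, 8)): [I, H, C, G, E, F, B, A, D]
After 5 (reverse(3, 5)): [I, H, C, F, E, G, B, A, D]
After 6 (reverse(0, 6)): [B, G, E, F, C, H, I, A, D]
After 7 (swap(5, 2)): [B, G, H, F, C, E, I, A, D]
After 8 (rotate_left(2, 4, k=1)): [B, G, F, C, H, E, I, A, D]
After 9 (reverse(5, 8)): [B, G, F, C, H, D, A, I, E]
After 10 (swap(2, 4)): [B, G, H, C, F, D, A, I, E]

Answer: [B, G, H, C, F, D, A, I, E]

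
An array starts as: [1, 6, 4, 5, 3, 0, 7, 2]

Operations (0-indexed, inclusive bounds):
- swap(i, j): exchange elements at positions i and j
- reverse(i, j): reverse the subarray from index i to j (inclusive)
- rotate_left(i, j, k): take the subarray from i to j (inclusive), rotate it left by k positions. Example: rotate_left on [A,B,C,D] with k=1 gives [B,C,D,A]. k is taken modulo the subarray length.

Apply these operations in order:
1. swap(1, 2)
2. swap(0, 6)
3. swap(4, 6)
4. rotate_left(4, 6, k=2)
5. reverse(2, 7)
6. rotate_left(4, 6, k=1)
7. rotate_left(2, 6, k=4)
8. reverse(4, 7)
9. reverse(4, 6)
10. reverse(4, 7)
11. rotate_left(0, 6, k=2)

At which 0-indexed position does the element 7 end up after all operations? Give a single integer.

After 1 (swap(1, 2)): [1, 4, 6, 5, 3, 0, 7, 2]
After 2 (swap(0, 6)): [7, 4, 6, 5, 3, 0, 1, 2]
After 3 (swap(4, 6)): [7, 4, 6, 5, 1, 0, 3, 2]
After 4 (rotate_left(4, 6, k=2)): [7, 4, 6, 5, 3, 1, 0, 2]
After 5 (reverse(2, 7)): [7, 4, 2, 0, 1, 3, 5, 6]
After 6 (rotate_left(4, 6, k=1)): [7, 4, 2, 0, 3, 5, 1, 6]
After 7 (rotate_left(2, 6, k=4)): [7, 4, 1, 2, 0, 3, 5, 6]
After 8 (reverse(4, 7)): [7, 4, 1, 2, 6, 5, 3, 0]
After 9 (reverse(4, 6)): [7, 4, 1, 2, 3, 5, 6, 0]
After 10 (reverse(4, 7)): [7, 4, 1, 2, 0, 6, 5, 3]
After 11 (rotate_left(0, 6, k=2)): [1, 2, 0, 6, 5, 7, 4, 3]

Answer: 5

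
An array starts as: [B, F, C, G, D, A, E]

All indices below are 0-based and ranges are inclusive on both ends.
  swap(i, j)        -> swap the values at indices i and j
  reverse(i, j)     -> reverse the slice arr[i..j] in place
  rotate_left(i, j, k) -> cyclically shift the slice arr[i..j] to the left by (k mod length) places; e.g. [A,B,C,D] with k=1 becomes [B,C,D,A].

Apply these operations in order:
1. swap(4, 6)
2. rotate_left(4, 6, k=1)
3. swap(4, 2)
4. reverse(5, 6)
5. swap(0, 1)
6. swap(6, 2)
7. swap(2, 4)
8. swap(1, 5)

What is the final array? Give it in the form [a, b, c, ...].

After 1 (swap(4, 6)): [B, F, C, G, E, A, D]
After 2 (rotate_left(4, 6, k=1)): [B, F, C, G, A, D, E]
After 3 (swap(4, 2)): [B, F, A, G, C, D, E]
After 4 (reverse(5, 6)): [B, F, A, G, C, E, D]
After 5 (swap(0, 1)): [F, B, A, G, C, E, D]
After 6 (swap(6, 2)): [F, B, D, G, C, E, A]
After 7 (swap(2, 4)): [F, B, C, G, D, E, A]
After 8 (swap(1, 5)): [F, E, C, G, D, B, A]

Answer: [F, E, C, G, D, B, A]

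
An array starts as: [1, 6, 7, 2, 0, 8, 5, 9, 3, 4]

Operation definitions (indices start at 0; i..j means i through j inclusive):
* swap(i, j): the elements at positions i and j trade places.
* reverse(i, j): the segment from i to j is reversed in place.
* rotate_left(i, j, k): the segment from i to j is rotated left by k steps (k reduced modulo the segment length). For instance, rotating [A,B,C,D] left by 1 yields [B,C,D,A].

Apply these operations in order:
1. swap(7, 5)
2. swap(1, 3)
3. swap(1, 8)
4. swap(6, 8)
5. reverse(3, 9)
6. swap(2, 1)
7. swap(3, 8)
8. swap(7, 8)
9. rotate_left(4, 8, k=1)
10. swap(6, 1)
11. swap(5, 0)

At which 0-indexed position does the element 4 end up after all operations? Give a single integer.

Answer: 1

Derivation:
After 1 (swap(7, 5)): [1, 6, 7, 2, 0, 9, 5, 8, 3, 4]
After 2 (swap(1, 3)): [1, 2, 7, 6, 0, 9, 5, 8, 3, 4]
After 3 (swap(1, 8)): [1, 3, 7, 6, 0, 9, 5, 8, 2, 4]
After 4 (swap(6, 8)): [1, 3, 7, 6, 0, 9, 2, 8, 5, 4]
After 5 (reverse(3, 9)): [1, 3, 7, 4, 5, 8, 2, 9, 0, 6]
After 6 (swap(2, 1)): [1, 7, 3, 4, 5, 8, 2, 9, 0, 6]
After 7 (swap(3, 8)): [1, 7, 3, 0, 5, 8, 2, 9, 4, 6]
After 8 (swap(7, 8)): [1, 7, 3, 0, 5, 8, 2, 4, 9, 6]
After 9 (rotate_left(4, 8, k=1)): [1, 7, 3, 0, 8, 2, 4, 9, 5, 6]
After 10 (swap(6, 1)): [1, 4, 3, 0, 8, 2, 7, 9, 5, 6]
After 11 (swap(5, 0)): [2, 4, 3, 0, 8, 1, 7, 9, 5, 6]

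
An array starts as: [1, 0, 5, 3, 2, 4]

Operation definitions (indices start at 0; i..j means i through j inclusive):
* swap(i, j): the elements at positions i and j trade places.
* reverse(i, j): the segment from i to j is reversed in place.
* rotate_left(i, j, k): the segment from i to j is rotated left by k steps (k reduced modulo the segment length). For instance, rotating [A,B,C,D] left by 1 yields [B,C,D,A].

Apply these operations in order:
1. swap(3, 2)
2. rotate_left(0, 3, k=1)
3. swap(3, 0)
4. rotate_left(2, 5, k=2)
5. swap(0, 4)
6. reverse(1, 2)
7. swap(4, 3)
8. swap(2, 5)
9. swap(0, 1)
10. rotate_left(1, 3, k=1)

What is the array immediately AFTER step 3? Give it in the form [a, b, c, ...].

Answer: [1, 3, 5, 0, 2, 4]

Derivation:
After 1 (swap(3, 2)): [1, 0, 3, 5, 2, 4]
After 2 (rotate_left(0, 3, k=1)): [0, 3, 5, 1, 2, 4]
After 3 (swap(3, 0)): [1, 3, 5, 0, 2, 4]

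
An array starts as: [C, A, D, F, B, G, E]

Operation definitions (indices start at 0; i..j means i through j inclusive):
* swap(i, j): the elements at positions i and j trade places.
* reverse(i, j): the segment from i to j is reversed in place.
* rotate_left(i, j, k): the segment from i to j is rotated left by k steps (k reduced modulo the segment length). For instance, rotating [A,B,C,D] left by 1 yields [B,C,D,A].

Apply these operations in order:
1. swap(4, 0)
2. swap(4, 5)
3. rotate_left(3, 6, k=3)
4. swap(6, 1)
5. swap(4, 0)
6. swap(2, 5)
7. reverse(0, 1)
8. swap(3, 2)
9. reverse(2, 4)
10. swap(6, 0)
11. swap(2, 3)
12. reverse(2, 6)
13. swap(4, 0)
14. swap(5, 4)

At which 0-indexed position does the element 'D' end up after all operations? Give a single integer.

After 1 (swap(4, 0)): [B, A, D, F, C, G, E]
After 2 (swap(4, 5)): [B, A, D, F, G, C, E]
After 3 (rotate_left(3, 6, k=3)): [B, A, D, E, F, G, C]
After 4 (swap(6, 1)): [B, C, D, E, F, G, A]
After 5 (swap(4, 0)): [F, C, D, E, B, G, A]
After 6 (swap(2, 5)): [F, C, G, E, B, D, A]
After 7 (reverse(0, 1)): [C, F, G, E, B, D, A]
After 8 (swap(3, 2)): [C, F, E, G, B, D, A]
After 9 (reverse(2, 4)): [C, F, B, G, E, D, A]
After 10 (swap(6, 0)): [A, F, B, G, E, D, C]
After 11 (swap(2, 3)): [A, F, G, B, E, D, C]
After 12 (reverse(2, 6)): [A, F, C, D, E, B, G]
After 13 (swap(4, 0)): [E, F, C, D, A, B, G]
After 14 (swap(5, 4)): [E, F, C, D, B, A, G]

Answer: 3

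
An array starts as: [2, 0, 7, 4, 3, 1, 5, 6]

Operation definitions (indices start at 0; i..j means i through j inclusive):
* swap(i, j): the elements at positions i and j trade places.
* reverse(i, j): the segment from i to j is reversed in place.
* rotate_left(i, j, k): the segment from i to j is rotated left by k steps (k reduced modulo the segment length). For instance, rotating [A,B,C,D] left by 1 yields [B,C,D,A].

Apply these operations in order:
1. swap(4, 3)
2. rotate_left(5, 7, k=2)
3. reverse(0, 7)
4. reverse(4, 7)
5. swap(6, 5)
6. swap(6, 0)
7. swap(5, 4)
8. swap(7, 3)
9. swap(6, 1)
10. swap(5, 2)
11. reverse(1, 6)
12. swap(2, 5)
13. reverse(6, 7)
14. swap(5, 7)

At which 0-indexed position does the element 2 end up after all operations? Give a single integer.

After 1 (swap(4, 3)): [2, 0, 7, 3, 4, 1, 5, 6]
After 2 (rotate_left(5, 7, k=2)): [2, 0, 7, 3, 4, 6, 1, 5]
After 3 (reverse(0, 7)): [5, 1, 6, 4, 3, 7, 0, 2]
After 4 (reverse(4, 7)): [5, 1, 6, 4, 2, 0, 7, 3]
After 5 (swap(6, 5)): [5, 1, 6, 4, 2, 7, 0, 3]
After 6 (swap(6, 0)): [0, 1, 6, 4, 2, 7, 5, 3]
After 7 (swap(5, 4)): [0, 1, 6, 4, 7, 2, 5, 3]
After 8 (swap(7, 3)): [0, 1, 6, 3, 7, 2, 5, 4]
After 9 (swap(6, 1)): [0, 5, 6, 3, 7, 2, 1, 4]
After 10 (swap(5, 2)): [0, 5, 2, 3, 7, 6, 1, 4]
After 11 (reverse(1, 6)): [0, 1, 6, 7, 3, 2, 5, 4]
After 12 (swap(2, 5)): [0, 1, 2, 7, 3, 6, 5, 4]
After 13 (reverse(6, 7)): [0, 1, 2, 7, 3, 6, 4, 5]
After 14 (swap(5, 7)): [0, 1, 2, 7, 3, 5, 4, 6]

Answer: 2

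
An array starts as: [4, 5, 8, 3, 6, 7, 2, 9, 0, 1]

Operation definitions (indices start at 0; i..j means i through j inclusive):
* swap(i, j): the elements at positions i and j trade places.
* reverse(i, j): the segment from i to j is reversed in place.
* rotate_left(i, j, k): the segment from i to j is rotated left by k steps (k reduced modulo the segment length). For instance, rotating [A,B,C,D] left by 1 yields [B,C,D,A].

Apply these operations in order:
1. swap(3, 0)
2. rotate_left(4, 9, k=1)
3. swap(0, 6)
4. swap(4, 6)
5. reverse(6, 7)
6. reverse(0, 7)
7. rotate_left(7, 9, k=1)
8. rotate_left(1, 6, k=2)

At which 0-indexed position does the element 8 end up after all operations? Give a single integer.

Answer: 3

Derivation:
After 1 (swap(3, 0)): [3, 5, 8, 4, 6, 7, 2, 9, 0, 1]
After 2 (rotate_left(4, 9, k=1)): [3, 5, 8, 4, 7, 2, 9, 0, 1, 6]
After 3 (swap(0, 6)): [9, 5, 8, 4, 7, 2, 3, 0, 1, 6]
After 4 (swap(4, 6)): [9, 5, 8, 4, 3, 2, 7, 0, 1, 6]
After 5 (reverse(6, 7)): [9, 5, 8, 4, 3, 2, 0, 7, 1, 6]
After 6 (reverse(0, 7)): [7, 0, 2, 3, 4, 8, 5, 9, 1, 6]
After 7 (rotate_left(7, 9, k=1)): [7, 0, 2, 3, 4, 8, 5, 1, 6, 9]
After 8 (rotate_left(1, 6, k=2)): [7, 3, 4, 8, 5, 0, 2, 1, 6, 9]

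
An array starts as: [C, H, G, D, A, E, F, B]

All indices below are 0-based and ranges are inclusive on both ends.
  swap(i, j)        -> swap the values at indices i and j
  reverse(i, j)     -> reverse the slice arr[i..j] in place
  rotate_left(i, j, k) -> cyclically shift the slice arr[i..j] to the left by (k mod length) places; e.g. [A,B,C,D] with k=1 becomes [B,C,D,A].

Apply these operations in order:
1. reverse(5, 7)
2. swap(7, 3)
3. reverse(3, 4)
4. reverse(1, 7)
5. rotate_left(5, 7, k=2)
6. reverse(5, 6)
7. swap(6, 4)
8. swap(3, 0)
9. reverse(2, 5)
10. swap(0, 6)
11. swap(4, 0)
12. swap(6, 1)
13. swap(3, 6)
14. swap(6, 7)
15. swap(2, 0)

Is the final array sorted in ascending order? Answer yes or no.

After 1 (reverse(5, 7)): [C, H, G, D, A, B, F, E]
After 2 (swap(7, 3)): [C, H, G, E, A, B, F, D]
After 3 (reverse(3, 4)): [C, H, G, A, E, B, F, D]
After 4 (reverse(1, 7)): [C, D, F, B, E, A, G, H]
After 5 (rotate_left(5, 7, k=2)): [C, D, F, B, E, H, A, G]
After 6 (reverse(5, 6)): [C, D, F, B, E, A, H, G]
After 7 (swap(6, 4)): [C, D, F, B, H, A, E, G]
After 8 (swap(3, 0)): [B, D, F, C, H, A, E, G]
After 9 (reverse(2, 5)): [B, D, A, H, C, F, E, G]
After 10 (swap(0, 6)): [E, D, A, H, C, F, B, G]
After 11 (swap(4, 0)): [C, D, A, H, E, F, B, G]
After 12 (swap(6, 1)): [C, B, A, H, E, F, D, G]
After 13 (swap(3, 6)): [C, B, A, D, E, F, H, G]
After 14 (swap(6, 7)): [C, B, A, D, E, F, G, H]
After 15 (swap(2, 0)): [A, B, C, D, E, F, G, H]

Answer: yes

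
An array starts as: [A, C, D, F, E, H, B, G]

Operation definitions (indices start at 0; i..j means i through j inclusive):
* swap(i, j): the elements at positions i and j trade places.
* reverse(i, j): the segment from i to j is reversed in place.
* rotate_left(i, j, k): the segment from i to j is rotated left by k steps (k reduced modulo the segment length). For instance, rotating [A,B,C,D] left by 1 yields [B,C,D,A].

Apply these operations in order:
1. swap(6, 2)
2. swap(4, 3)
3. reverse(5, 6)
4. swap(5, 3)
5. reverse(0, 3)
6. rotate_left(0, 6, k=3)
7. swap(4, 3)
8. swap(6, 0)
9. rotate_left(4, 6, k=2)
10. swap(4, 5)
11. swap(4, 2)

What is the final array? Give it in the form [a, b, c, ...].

Answer: [C, F, H, D, E, A, B, G]

Derivation:
After 1 (swap(6, 2)): [A, C, B, F, E, H, D, G]
After 2 (swap(4, 3)): [A, C, B, E, F, H, D, G]
After 3 (reverse(5, 6)): [A, C, B, E, F, D, H, G]
After 4 (swap(5, 3)): [A, C, B, D, F, E, H, G]
After 5 (reverse(0, 3)): [D, B, C, A, F, E, H, G]
After 6 (rotate_left(0, 6, k=3)): [A, F, E, H, D, B, C, G]
After 7 (swap(4, 3)): [A, F, E, D, H, B, C, G]
After 8 (swap(6, 0)): [C, F, E, D, H, B, A, G]
After 9 (rotate_left(4, 6, k=2)): [C, F, E, D, A, H, B, G]
After 10 (swap(4, 5)): [C, F, E, D, H, A, B, G]
After 11 (swap(4, 2)): [C, F, H, D, E, A, B, G]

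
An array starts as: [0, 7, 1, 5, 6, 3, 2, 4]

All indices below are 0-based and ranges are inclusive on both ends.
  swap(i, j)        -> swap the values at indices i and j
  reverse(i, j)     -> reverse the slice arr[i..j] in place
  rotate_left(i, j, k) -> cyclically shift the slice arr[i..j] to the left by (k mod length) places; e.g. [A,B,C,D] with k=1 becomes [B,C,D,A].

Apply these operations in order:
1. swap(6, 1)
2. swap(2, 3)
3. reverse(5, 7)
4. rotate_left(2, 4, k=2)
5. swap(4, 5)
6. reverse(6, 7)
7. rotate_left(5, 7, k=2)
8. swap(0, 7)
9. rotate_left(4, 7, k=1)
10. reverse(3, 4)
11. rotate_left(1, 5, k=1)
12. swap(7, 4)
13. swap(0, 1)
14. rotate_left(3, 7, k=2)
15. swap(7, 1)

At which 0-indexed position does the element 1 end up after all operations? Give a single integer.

After 1 (swap(6, 1)): [0, 2, 1, 5, 6, 3, 7, 4]
After 2 (swap(2, 3)): [0, 2, 5, 1, 6, 3, 7, 4]
After 3 (reverse(5, 7)): [0, 2, 5, 1, 6, 4, 7, 3]
After 4 (rotate_left(2, 4, k=2)): [0, 2, 6, 5, 1, 4, 7, 3]
After 5 (swap(4, 5)): [0, 2, 6, 5, 4, 1, 7, 3]
After 6 (reverse(6, 7)): [0, 2, 6, 5, 4, 1, 3, 7]
After 7 (rotate_left(5, 7, k=2)): [0, 2, 6, 5, 4, 7, 1, 3]
After 8 (swap(0, 7)): [3, 2, 6, 5, 4, 7, 1, 0]
After 9 (rotate_left(4, 7, k=1)): [3, 2, 6, 5, 7, 1, 0, 4]
After 10 (reverse(3, 4)): [3, 2, 6, 7, 5, 1, 0, 4]
After 11 (rotate_left(1, 5, k=1)): [3, 6, 7, 5, 1, 2, 0, 4]
After 12 (swap(7, 4)): [3, 6, 7, 5, 4, 2, 0, 1]
After 13 (swap(0, 1)): [6, 3, 7, 5, 4, 2, 0, 1]
After 14 (rotate_left(3, 7, k=2)): [6, 3, 7, 2, 0, 1, 5, 4]
After 15 (swap(7, 1)): [6, 4, 7, 2, 0, 1, 5, 3]

Answer: 5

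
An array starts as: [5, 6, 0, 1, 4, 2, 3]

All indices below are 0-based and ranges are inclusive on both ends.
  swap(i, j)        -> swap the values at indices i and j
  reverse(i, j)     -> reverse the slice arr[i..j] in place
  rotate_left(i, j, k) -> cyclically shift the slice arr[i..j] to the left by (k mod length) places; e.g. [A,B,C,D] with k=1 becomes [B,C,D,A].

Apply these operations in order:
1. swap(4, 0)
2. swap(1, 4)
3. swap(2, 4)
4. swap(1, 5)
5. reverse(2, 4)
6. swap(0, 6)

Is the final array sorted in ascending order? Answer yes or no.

After 1 (swap(4, 0)): [4, 6, 0, 1, 5, 2, 3]
After 2 (swap(1, 4)): [4, 5, 0, 1, 6, 2, 3]
After 3 (swap(2, 4)): [4, 5, 6, 1, 0, 2, 3]
After 4 (swap(1, 5)): [4, 2, 6, 1, 0, 5, 3]
After 5 (reverse(2, 4)): [4, 2, 0, 1, 6, 5, 3]
After 6 (swap(0, 6)): [3, 2, 0, 1, 6, 5, 4]

Answer: no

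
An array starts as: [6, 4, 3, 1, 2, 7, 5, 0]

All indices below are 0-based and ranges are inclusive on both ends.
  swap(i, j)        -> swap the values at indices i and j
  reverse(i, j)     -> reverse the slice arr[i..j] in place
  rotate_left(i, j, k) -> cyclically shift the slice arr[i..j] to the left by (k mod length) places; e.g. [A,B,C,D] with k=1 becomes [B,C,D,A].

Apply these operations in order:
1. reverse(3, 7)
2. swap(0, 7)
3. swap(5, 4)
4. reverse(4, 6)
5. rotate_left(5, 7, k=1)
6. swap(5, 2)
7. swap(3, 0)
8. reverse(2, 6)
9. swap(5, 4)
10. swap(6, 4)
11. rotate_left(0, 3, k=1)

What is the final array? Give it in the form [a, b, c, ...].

After 1 (reverse(3, 7)): [6, 4, 3, 0, 5, 7, 2, 1]
After 2 (swap(0, 7)): [1, 4, 3, 0, 5, 7, 2, 6]
After 3 (swap(5, 4)): [1, 4, 3, 0, 7, 5, 2, 6]
After 4 (reverse(4, 6)): [1, 4, 3, 0, 2, 5, 7, 6]
After 5 (rotate_left(5, 7, k=1)): [1, 4, 3, 0, 2, 7, 6, 5]
After 6 (swap(5, 2)): [1, 4, 7, 0, 2, 3, 6, 5]
After 7 (swap(3, 0)): [0, 4, 7, 1, 2, 3, 6, 5]
After 8 (reverse(2, 6)): [0, 4, 6, 3, 2, 1, 7, 5]
After 9 (swap(5, 4)): [0, 4, 6, 3, 1, 2, 7, 5]
After 10 (swap(6, 4)): [0, 4, 6, 3, 7, 2, 1, 5]
After 11 (rotate_left(0, 3, k=1)): [4, 6, 3, 0, 7, 2, 1, 5]

Answer: [4, 6, 3, 0, 7, 2, 1, 5]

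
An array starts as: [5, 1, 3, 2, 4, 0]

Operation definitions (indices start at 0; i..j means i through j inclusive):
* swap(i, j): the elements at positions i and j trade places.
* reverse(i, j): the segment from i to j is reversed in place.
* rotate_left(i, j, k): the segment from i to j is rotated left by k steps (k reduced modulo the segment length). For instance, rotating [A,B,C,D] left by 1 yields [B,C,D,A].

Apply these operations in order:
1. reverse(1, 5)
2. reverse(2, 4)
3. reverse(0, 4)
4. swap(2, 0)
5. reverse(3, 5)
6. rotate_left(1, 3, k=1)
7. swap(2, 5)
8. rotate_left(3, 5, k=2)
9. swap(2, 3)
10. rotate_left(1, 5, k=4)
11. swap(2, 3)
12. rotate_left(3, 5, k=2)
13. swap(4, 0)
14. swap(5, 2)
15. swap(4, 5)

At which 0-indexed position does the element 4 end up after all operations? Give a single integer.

After 1 (reverse(1, 5)): [5, 0, 4, 2, 3, 1]
After 2 (reverse(2, 4)): [5, 0, 3, 2, 4, 1]
After 3 (reverse(0, 4)): [4, 2, 3, 0, 5, 1]
After 4 (swap(2, 0)): [3, 2, 4, 0, 5, 1]
After 5 (reverse(3, 5)): [3, 2, 4, 1, 5, 0]
After 6 (rotate_left(1, 3, k=1)): [3, 4, 1, 2, 5, 0]
After 7 (swap(2, 5)): [3, 4, 0, 2, 5, 1]
After 8 (rotate_left(3, 5, k=2)): [3, 4, 0, 1, 2, 5]
After 9 (swap(2, 3)): [3, 4, 1, 0, 2, 5]
After 10 (rotate_left(1, 5, k=4)): [3, 5, 4, 1, 0, 2]
After 11 (swap(2, 3)): [3, 5, 1, 4, 0, 2]
After 12 (rotate_left(3, 5, k=2)): [3, 5, 1, 2, 4, 0]
After 13 (swap(4, 0)): [4, 5, 1, 2, 3, 0]
After 14 (swap(5, 2)): [4, 5, 0, 2, 3, 1]
After 15 (swap(4, 5)): [4, 5, 0, 2, 1, 3]

Answer: 0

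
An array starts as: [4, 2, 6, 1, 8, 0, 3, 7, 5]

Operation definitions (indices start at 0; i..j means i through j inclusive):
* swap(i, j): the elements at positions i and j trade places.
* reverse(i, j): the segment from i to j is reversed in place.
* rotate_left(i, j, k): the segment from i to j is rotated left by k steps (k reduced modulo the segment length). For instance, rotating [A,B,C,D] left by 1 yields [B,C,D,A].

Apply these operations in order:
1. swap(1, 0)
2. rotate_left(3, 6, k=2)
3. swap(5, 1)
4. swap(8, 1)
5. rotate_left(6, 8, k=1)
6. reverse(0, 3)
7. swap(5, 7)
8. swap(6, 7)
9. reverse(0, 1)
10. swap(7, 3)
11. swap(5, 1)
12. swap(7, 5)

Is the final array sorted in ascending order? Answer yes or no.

Answer: no

Derivation:
After 1 (swap(1, 0)): [2, 4, 6, 1, 8, 0, 3, 7, 5]
After 2 (rotate_left(3, 6, k=2)): [2, 4, 6, 0, 3, 1, 8, 7, 5]
After 3 (swap(5, 1)): [2, 1, 6, 0, 3, 4, 8, 7, 5]
After 4 (swap(8, 1)): [2, 5, 6, 0, 3, 4, 8, 7, 1]
After 5 (rotate_left(6, 8, k=1)): [2, 5, 6, 0, 3, 4, 7, 1, 8]
After 6 (reverse(0, 3)): [0, 6, 5, 2, 3, 4, 7, 1, 8]
After 7 (swap(5, 7)): [0, 6, 5, 2, 3, 1, 7, 4, 8]
After 8 (swap(6, 7)): [0, 6, 5, 2, 3, 1, 4, 7, 8]
After 9 (reverse(0, 1)): [6, 0, 5, 2, 3, 1, 4, 7, 8]
After 10 (swap(7, 3)): [6, 0, 5, 7, 3, 1, 4, 2, 8]
After 11 (swap(5, 1)): [6, 1, 5, 7, 3, 0, 4, 2, 8]
After 12 (swap(7, 5)): [6, 1, 5, 7, 3, 2, 4, 0, 8]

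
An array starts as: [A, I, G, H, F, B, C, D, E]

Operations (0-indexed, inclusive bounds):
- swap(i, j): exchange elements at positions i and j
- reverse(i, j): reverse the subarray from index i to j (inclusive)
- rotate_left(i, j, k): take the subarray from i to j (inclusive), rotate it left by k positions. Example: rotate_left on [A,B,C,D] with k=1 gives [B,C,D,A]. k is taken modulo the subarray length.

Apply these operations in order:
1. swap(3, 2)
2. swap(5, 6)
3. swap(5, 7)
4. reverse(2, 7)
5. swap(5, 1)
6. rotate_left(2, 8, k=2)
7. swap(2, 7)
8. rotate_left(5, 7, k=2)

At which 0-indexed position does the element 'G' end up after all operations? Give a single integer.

Answer: 4

Derivation:
After 1 (swap(3, 2)): [A, I, H, G, F, B, C, D, E]
After 2 (swap(5, 6)): [A, I, H, G, F, C, B, D, E]
After 3 (swap(5, 7)): [A, I, H, G, F, D, B, C, E]
After 4 (reverse(2, 7)): [A, I, C, B, D, F, G, H, E]
After 5 (swap(5, 1)): [A, F, C, B, D, I, G, H, E]
After 6 (rotate_left(2, 8, k=2)): [A, F, D, I, G, H, E, C, B]
After 7 (swap(2, 7)): [A, F, C, I, G, H, E, D, B]
After 8 (rotate_left(5, 7, k=2)): [A, F, C, I, G, D, H, E, B]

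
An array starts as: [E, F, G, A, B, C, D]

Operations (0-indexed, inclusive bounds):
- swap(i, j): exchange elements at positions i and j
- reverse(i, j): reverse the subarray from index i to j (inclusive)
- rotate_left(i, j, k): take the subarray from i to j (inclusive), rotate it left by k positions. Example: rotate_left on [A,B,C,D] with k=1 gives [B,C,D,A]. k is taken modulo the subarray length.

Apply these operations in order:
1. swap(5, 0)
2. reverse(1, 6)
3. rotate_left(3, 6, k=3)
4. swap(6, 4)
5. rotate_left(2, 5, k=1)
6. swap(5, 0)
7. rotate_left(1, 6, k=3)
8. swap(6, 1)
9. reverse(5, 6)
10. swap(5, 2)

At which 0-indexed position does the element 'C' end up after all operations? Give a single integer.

Answer: 5

Derivation:
After 1 (swap(5, 0)): [C, F, G, A, B, E, D]
After 2 (reverse(1, 6)): [C, D, E, B, A, G, F]
After 3 (rotate_left(3, 6, k=3)): [C, D, E, F, B, A, G]
After 4 (swap(6, 4)): [C, D, E, F, G, A, B]
After 5 (rotate_left(2, 5, k=1)): [C, D, F, G, A, E, B]
After 6 (swap(5, 0)): [E, D, F, G, A, C, B]
After 7 (rotate_left(1, 6, k=3)): [E, A, C, B, D, F, G]
After 8 (swap(6, 1)): [E, G, C, B, D, F, A]
After 9 (reverse(5, 6)): [E, G, C, B, D, A, F]
After 10 (swap(5, 2)): [E, G, A, B, D, C, F]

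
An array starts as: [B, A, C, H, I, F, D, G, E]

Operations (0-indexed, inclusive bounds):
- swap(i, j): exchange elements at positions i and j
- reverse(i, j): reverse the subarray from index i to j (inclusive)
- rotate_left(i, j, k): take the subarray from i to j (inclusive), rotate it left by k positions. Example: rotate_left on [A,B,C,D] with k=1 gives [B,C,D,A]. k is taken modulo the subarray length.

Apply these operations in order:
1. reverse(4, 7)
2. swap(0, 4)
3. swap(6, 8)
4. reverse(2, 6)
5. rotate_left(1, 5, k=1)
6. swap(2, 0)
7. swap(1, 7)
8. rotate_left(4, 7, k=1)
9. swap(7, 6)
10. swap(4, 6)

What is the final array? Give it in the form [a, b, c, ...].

After 1 (reverse(4, 7)): [B, A, C, H, G, D, F, I, E]
After 2 (swap(0, 4)): [G, A, C, H, B, D, F, I, E]
After 3 (swap(6, 8)): [G, A, C, H, B, D, E, I, F]
After 4 (reverse(2, 6)): [G, A, E, D, B, H, C, I, F]
After 5 (rotate_left(1, 5, k=1)): [G, E, D, B, H, A, C, I, F]
After 6 (swap(2, 0)): [D, E, G, B, H, A, C, I, F]
After 7 (swap(1, 7)): [D, I, G, B, H, A, C, E, F]
After 8 (rotate_left(4, 7, k=1)): [D, I, G, B, A, C, E, H, F]
After 9 (swap(7, 6)): [D, I, G, B, A, C, H, E, F]
After 10 (swap(4, 6)): [D, I, G, B, H, C, A, E, F]

Answer: [D, I, G, B, H, C, A, E, F]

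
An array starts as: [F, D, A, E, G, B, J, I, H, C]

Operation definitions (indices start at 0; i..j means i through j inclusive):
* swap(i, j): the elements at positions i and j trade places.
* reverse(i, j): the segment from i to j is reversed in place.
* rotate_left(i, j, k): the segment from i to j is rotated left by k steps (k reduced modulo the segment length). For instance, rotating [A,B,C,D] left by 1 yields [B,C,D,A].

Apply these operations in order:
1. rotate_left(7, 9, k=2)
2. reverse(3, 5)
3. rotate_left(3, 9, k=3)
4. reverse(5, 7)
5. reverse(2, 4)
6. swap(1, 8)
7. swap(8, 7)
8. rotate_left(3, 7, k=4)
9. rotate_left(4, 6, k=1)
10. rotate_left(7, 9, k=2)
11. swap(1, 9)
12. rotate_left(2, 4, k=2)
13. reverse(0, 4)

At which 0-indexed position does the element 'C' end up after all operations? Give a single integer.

After 1 (rotate_left(7, 9, k=2)): [F, D, A, E, G, B, J, C, I, H]
After 2 (reverse(3, 5)): [F, D, A, B, G, E, J, C, I, H]
After 3 (rotate_left(3, 9, k=3)): [F, D, A, J, C, I, H, B, G, E]
After 4 (reverse(5, 7)): [F, D, A, J, C, B, H, I, G, E]
After 5 (reverse(2, 4)): [F, D, C, J, A, B, H, I, G, E]
After 6 (swap(1, 8)): [F, G, C, J, A, B, H, I, D, E]
After 7 (swap(8, 7)): [F, G, C, J, A, B, H, D, I, E]
After 8 (rotate_left(3, 7, k=4)): [F, G, C, D, J, A, B, H, I, E]
After 9 (rotate_left(4, 6, k=1)): [F, G, C, D, A, B, J, H, I, E]
After 10 (rotate_left(7, 9, k=2)): [F, G, C, D, A, B, J, E, H, I]
After 11 (swap(1, 9)): [F, I, C, D, A, B, J, E, H, G]
After 12 (rotate_left(2, 4, k=2)): [F, I, A, C, D, B, J, E, H, G]
After 13 (reverse(0, 4)): [D, C, A, I, F, B, J, E, H, G]

Answer: 1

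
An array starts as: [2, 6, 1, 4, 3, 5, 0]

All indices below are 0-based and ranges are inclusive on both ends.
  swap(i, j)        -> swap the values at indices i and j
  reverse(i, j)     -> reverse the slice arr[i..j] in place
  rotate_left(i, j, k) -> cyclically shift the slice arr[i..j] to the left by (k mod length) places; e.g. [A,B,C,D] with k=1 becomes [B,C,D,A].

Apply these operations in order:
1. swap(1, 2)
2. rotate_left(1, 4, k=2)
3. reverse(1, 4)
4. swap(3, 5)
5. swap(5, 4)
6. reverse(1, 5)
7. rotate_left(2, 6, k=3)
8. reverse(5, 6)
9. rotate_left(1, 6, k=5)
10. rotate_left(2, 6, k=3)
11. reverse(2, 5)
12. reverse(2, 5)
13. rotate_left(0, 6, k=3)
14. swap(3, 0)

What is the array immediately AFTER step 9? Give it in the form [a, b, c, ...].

Answer: [2, 5, 4, 6, 0, 3, 1]

Derivation:
After 1 (swap(1, 2)): [2, 1, 6, 4, 3, 5, 0]
After 2 (rotate_left(1, 4, k=2)): [2, 4, 3, 1, 6, 5, 0]
After 3 (reverse(1, 4)): [2, 6, 1, 3, 4, 5, 0]
After 4 (swap(3, 5)): [2, 6, 1, 5, 4, 3, 0]
After 5 (swap(5, 4)): [2, 6, 1, 5, 3, 4, 0]
After 6 (reverse(1, 5)): [2, 4, 3, 5, 1, 6, 0]
After 7 (rotate_left(2, 6, k=3)): [2, 4, 6, 0, 3, 5, 1]
After 8 (reverse(5, 6)): [2, 4, 6, 0, 3, 1, 5]
After 9 (rotate_left(1, 6, k=5)): [2, 5, 4, 6, 0, 3, 1]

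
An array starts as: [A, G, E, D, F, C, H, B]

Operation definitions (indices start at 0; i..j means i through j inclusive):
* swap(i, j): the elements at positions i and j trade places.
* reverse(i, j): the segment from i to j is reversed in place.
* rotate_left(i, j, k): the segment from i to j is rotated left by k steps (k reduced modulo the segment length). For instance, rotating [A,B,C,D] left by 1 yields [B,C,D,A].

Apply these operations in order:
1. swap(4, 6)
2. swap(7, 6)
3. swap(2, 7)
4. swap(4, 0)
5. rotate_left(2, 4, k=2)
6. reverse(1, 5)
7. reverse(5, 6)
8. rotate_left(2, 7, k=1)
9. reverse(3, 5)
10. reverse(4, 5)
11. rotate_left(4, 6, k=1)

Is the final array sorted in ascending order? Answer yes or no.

After 1 (swap(4, 6)): [A, G, E, D, H, C, F, B]
After 2 (swap(7, 6)): [A, G, E, D, H, C, B, F]
After 3 (swap(2, 7)): [A, G, F, D, H, C, B, E]
After 4 (swap(4, 0)): [H, G, F, D, A, C, B, E]
After 5 (rotate_left(2, 4, k=2)): [H, G, A, F, D, C, B, E]
After 6 (reverse(1, 5)): [H, C, D, F, A, G, B, E]
After 7 (reverse(5, 6)): [H, C, D, F, A, B, G, E]
After 8 (rotate_left(2, 7, k=1)): [H, C, F, A, B, G, E, D]
After 9 (reverse(3, 5)): [H, C, F, G, B, A, E, D]
After 10 (reverse(4, 5)): [H, C, F, G, A, B, E, D]
After 11 (rotate_left(4, 6, k=1)): [H, C, F, G, B, E, A, D]

Answer: no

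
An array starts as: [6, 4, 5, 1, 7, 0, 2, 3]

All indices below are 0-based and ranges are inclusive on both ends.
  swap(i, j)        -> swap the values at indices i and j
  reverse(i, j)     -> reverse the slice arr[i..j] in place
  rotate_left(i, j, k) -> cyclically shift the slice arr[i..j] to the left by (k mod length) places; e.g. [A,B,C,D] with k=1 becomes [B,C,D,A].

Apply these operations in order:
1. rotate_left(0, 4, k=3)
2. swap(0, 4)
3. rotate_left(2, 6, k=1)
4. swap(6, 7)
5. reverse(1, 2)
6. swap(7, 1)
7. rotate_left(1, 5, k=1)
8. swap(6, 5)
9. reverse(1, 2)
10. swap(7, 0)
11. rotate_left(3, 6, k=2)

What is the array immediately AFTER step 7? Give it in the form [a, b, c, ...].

Answer: [5, 7, 1, 0, 2, 6, 3, 4]

Derivation:
After 1 (rotate_left(0, 4, k=3)): [1, 7, 6, 4, 5, 0, 2, 3]
After 2 (swap(0, 4)): [5, 7, 6, 4, 1, 0, 2, 3]
After 3 (rotate_left(2, 6, k=1)): [5, 7, 4, 1, 0, 2, 6, 3]
After 4 (swap(6, 7)): [5, 7, 4, 1, 0, 2, 3, 6]
After 5 (reverse(1, 2)): [5, 4, 7, 1, 0, 2, 3, 6]
After 6 (swap(7, 1)): [5, 6, 7, 1, 0, 2, 3, 4]
After 7 (rotate_left(1, 5, k=1)): [5, 7, 1, 0, 2, 6, 3, 4]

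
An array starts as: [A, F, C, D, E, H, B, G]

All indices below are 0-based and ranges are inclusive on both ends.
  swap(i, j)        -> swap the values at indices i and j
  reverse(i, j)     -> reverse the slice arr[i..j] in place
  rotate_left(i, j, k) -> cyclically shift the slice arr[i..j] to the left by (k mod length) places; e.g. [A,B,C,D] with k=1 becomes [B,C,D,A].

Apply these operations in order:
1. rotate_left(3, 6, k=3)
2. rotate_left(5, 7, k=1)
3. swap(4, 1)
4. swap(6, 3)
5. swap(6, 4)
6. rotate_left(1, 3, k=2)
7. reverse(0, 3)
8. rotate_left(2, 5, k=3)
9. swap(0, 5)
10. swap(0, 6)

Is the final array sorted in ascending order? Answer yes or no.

After 1 (rotate_left(3, 6, k=3)): [A, F, C, B, D, E, H, G]
After 2 (rotate_left(5, 7, k=1)): [A, F, C, B, D, H, G, E]
After 3 (swap(4, 1)): [A, D, C, B, F, H, G, E]
After 4 (swap(6, 3)): [A, D, C, G, F, H, B, E]
After 5 (swap(6, 4)): [A, D, C, G, B, H, F, E]
After 6 (rotate_left(1, 3, k=2)): [A, G, D, C, B, H, F, E]
After 7 (reverse(0, 3)): [C, D, G, A, B, H, F, E]
After 8 (rotate_left(2, 5, k=3)): [C, D, H, G, A, B, F, E]
After 9 (swap(0, 5)): [B, D, H, G, A, C, F, E]
After 10 (swap(0, 6)): [F, D, H, G, A, C, B, E]

Answer: no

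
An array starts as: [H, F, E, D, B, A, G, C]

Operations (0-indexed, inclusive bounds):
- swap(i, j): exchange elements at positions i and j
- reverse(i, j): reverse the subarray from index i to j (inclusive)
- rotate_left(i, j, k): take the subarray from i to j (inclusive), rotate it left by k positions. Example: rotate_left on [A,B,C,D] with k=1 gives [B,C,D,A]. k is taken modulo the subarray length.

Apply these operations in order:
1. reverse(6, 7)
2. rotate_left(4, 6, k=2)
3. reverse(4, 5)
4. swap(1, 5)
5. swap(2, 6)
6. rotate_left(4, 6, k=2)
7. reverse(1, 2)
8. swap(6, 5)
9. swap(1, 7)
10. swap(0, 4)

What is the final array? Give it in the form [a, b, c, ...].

Answer: [E, G, C, D, H, F, B, A]

Derivation:
After 1 (reverse(6, 7)): [H, F, E, D, B, A, C, G]
After 2 (rotate_left(4, 6, k=2)): [H, F, E, D, C, B, A, G]
After 3 (reverse(4, 5)): [H, F, E, D, B, C, A, G]
After 4 (swap(1, 5)): [H, C, E, D, B, F, A, G]
After 5 (swap(2, 6)): [H, C, A, D, B, F, E, G]
After 6 (rotate_left(4, 6, k=2)): [H, C, A, D, E, B, F, G]
After 7 (reverse(1, 2)): [H, A, C, D, E, B, F, G]
After 8 (swap(6, 5)): [H, A, C, D, E, F, B, G]
After 9 (swap(1, 7)): [H, G, C, D, E, F, B, A]
After 10 (swap(0, 4)): [E, G, C, D, H, F, B, A]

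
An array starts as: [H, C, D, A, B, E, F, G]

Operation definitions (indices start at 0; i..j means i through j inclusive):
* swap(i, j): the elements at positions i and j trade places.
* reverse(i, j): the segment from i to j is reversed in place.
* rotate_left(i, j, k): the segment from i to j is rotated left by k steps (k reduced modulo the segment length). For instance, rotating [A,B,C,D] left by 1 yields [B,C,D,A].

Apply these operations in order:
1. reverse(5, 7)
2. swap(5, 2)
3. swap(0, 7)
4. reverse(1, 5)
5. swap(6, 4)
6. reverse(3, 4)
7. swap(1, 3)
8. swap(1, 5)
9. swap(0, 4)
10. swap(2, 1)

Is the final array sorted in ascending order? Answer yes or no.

Answer: yes

Derivation:
After 1 (reverse(5, 7)): [H, C, D, A, B, G, F, E]
After 2 (swap(5, 2)): [H, C, G, A, B, D, F, E]
After 3 (swap(0, 7)): [E, C, G, A, B, D, F, H]
After 4 (reverse(1, 5)): [E, D, B, A, G, C, F, H]
After 5 (swap(6, 4)): [E, D, B, A, F, C, G, H]
After 6 (reverse(3, 4)): [E, D, B, F, A, C, G, H]
After 7 (swap(1, 3)): [E, F, B, D, A, C, G, H]
After 8 (swap(1, 5)): [E, C, B, D, A, F, G, H]
After 9 (swap(0, 4)): [A, C, B, D, E, F, G, H]
After 10 (swap(2, 1)): [A, B, C, D, E, F, G, H]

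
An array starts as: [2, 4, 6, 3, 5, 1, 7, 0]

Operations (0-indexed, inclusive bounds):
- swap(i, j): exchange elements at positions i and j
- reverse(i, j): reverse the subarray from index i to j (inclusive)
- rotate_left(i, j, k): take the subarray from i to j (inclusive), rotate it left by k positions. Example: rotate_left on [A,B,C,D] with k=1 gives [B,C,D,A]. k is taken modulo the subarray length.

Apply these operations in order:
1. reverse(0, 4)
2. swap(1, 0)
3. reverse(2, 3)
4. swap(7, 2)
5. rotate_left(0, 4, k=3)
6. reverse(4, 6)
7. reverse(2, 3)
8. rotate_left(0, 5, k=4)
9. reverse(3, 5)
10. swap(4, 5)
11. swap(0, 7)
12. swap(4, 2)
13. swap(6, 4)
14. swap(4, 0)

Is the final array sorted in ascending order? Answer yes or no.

After 1 (reverse(0, 4)): [5, 3, 6, 4, 2, 1, 7, 0]
After 2 (swap(1, 0)): [3, 5, 6, 4, 2, 1, 7, 0]
After 3 (reverse(2, 3)): [3, 5, 4, 6, 2, 1, 7, 0]
After 4 (swap(7, 2)): [3, 5, 0, 6, 2, 1, 7, 4]
After 5 (rotate_left(0, 4, k=3)): [6, 2, 3, 5, 0, 1, 7, 4]
After 6 (reverse(4, 6)): [6, 2, 3, 5, 7, 1, 0, 4]
After 7 (reverse(2, 3)): [6, 2, 5, 3, 7, 1, 0, 4]
After 8 (rotate_left(0, 5, k=4)): [7, 1, 6, 2, 5, 3, 0, 4]
After 9 (reverse(3, 5)): [7, 1, 6, 3, 5, 2, 0, 4]
After 10 (swap(4, 5)): [7, 1, 6, 3, 2, 5, 0, 4]
After 11 (swap(0, 7)): [4, 1, 6, 3, 2, 5, 0, 7]
After 12 (swap(4, 2)): [4, 1, 2, 3, 6, 5, 0, 7]
After 13 (swap(6, 4)): [4, 1, 2, 3, 0, 5, 6, 7]
After 14 (swap(4, 0)): [0, 1, 2, 3, 4, 5, 6, 7]

Answer: yes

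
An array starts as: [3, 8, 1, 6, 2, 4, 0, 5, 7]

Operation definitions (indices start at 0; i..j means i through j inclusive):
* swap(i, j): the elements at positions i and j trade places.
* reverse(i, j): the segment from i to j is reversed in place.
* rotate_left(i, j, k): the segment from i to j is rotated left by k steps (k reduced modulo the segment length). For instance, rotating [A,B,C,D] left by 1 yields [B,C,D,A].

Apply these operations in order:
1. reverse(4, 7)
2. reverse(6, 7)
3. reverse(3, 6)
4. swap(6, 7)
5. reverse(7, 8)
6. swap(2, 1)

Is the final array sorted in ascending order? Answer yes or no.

Answer: no

Derivation:
After 1 (reverse(4, 7)): [3, 8, 1, 6, 5, 0, 4, 2, 7]
After 2 (reverse(6, 7)): [3, 8, 1, 6, 5, 0, 2, 4, 7]
After 3 (reverse(3, 6)): [3, 8, 1, 2, 0, 5, 6, 4, 7]
After 4 (swap(6, 7)): [3, 8, 1, 2, 0, 5, 4, 6, 7]
After 5 (reverse(7, 8)): [3, 8, 1, 2, 0, 5, 4, 7, 6]
After 6 (swap(2, 1)): [3, 1, 8, 2, 0, 5, 4, 7, 6]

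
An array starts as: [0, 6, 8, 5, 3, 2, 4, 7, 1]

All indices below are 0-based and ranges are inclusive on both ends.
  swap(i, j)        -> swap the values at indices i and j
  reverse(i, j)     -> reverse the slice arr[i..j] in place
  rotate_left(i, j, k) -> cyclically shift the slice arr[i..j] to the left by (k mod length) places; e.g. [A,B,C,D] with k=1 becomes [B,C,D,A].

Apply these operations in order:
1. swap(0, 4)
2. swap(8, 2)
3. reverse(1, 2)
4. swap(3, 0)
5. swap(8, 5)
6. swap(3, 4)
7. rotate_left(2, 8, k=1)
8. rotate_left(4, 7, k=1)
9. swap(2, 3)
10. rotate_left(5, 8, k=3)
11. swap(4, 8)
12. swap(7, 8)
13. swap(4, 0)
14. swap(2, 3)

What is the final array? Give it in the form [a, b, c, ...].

Answer: [8, 1, 0, 3, 5, 6, 7, 4, 2]

Derivation:
After 1 (swap(0, 4)): [3, 6, 8, 5, 0, 2, 4, 7, 1]
After 2 (swap(8, 2)): [3, 6, 1, 5, 0, 2, 4, 7, 8]
After 3 (reverse(1, 2)): [3, 1, 6, 5, 0, 2, 4, 7, 8]
After 4 (swap(3, 0)): [5, 1, 6, 3, 0, 2, 4, 7, 8]
After 5 (swap(8, 5)): [5, 1, 6, 3, 0, 8, 4, 7, 2]
After 6 (swap(3, 4)): [5, 1, 6, 0, 3, 8, 4, 7, 2]
After 7 (rotate_left(2, 8, k=1)): [5, 1, 0, 3, 8, 4, 7, 2, 6]
After 8 (rotate_left(4, 7, k=1)): [5, 1, 0, 3, 4, 7, 2, 8, 6]
After 9 (swap(2, 3)): [5, 1, 3, 0, 4, 7, 2, 8, 6]
After 10 (rotate_left(5, 8, k=3)): [5, 1, 3, 0, 4, 6, 7, 2, 8]
After 11 (swap(4, 8)): [5, 1, 3, 0, 8, 6, 7, 2, 4]
After 12 (swap(7, 8)): [5, 1, 3, 0, 8, 6, 7, 4, 2]
After 13 (swap(4, 0)): [8, 1, 3, 0, 5, 6, 7, 4, 2]
After 14 (swap(2, 3)): [8, 1, 0, 3, 5, 6, 7, 4, 2]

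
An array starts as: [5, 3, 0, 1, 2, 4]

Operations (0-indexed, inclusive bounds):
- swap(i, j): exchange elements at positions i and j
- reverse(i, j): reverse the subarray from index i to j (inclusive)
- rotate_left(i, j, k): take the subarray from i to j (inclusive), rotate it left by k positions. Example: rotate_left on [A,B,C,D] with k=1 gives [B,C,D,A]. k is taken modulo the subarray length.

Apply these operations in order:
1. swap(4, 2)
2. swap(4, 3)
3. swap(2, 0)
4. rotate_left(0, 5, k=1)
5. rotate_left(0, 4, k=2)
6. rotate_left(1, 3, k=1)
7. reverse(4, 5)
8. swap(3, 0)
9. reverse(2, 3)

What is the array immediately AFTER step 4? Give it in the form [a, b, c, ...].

Answer: [3, 5, 0, 1, 4, 2]

Derivation:
After 1 (swap(4, 2)): [5, 3, 2, 1, 0, 4]
After 2 (swap(4, 3)): [5, 3, 2, 0, 1, 4]
After 3 (swap(2, 0)): [2, 3, 5, 0, 1, 4]
After 4 (rotate_left(0, 5, k=1)): [3, 5, 0, 1, 4, 2]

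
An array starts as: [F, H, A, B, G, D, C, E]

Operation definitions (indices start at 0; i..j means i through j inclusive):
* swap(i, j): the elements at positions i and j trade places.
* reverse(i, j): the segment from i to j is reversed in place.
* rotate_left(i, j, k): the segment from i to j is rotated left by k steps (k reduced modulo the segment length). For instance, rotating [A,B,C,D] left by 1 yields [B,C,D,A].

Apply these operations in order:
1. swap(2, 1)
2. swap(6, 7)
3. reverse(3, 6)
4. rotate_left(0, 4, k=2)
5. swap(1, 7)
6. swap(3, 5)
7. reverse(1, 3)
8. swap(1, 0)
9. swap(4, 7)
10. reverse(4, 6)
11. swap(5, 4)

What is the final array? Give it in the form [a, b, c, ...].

Answer: [G, H, D, C, F, B, E, A]

Derivation:
After 1 (swap(2, 1)): [F, A, H, B, G, D, C, E]
After 2 (swap(6, 7)): [F, A, H, B, G, D, E, C]
After 3 (reverse(3, 6)): [F, A, H, E, D, G, B, C]
After 4 (rotate_left(0, 4, k=2)): [H, E, D, F, A, G, B, C]
After 5 (swap(1, 7)): [H, C, D, F, A, G, B, E]
After 6 (swap(3, 5)): [H, C, D, G, A, F, B, E]
After 7 (reverse(1, 3)): [H, G, D, C, A, F, B, E]
After 8 (swap(1, 0)): [G, H, D, C, A, F, B, E]
After 9 (swap(4, 7)): [G, H, D, C, E, F, B, A]
After 10 (reverse(4, 6)): [G, H, D, C, B, F, E, A]
After 11 (swap(5, 4)): [G, H, D, C, F, B, E, A]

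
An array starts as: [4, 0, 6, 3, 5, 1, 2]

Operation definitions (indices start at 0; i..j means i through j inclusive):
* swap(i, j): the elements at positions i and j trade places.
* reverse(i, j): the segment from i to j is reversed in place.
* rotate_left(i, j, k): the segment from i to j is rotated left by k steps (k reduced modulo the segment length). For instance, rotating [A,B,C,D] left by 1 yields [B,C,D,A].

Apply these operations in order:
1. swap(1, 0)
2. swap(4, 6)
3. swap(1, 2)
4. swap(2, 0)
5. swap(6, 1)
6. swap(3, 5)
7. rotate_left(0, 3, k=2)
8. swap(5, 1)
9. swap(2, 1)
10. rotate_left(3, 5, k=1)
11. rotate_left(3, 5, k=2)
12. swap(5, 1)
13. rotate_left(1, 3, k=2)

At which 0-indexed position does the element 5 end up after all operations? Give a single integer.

Answer: 1

Derivation:
After 1 (swap(1, 0)): [0, 4, 6, 3, 5, 1, 2]
After 2 (swap(4, 6)): [0, 4, 6, 3, 2, 1, 5]
After 3 (swap(1, 2)): [0, 6, 4, 3, 2, 1, 5]
After 4 (swap(2, 0)): [4, 6, 0, 3, 2, 1, 5]
After 5 (swap(6, 1)): [4, 5, 0, 3, 2, 1, 6]
After 6 (swap(3, 5)): [4, 5, 0, 1, 2, 3, 6]
After 7 (rotate_left(0, 3, k=2)): [0, 1, 4, 5, 2, 3, 6]
After 8 (swap(5, 1)): [0, 3, 4, 5, 2, 1, 6]
After 9 (swap(2, 1)): [0, 4, 3, 5, 2, 1, 6]
After 10 (rotate_left(3, 5, k=1)): [0, 4, 3, 2, 1, 5, 6]
After 11 (rotate_left(3, 5, k=2)): [0, 4, 3, 5, 2, 1, 6]
After 12 (swap(5, 1)): [0, 1, 3, 5, 2, 4, 6]
After 13 (rotate_left(1, 3, k=2)): [0, 5, 1, 3, 2, 4, 6]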